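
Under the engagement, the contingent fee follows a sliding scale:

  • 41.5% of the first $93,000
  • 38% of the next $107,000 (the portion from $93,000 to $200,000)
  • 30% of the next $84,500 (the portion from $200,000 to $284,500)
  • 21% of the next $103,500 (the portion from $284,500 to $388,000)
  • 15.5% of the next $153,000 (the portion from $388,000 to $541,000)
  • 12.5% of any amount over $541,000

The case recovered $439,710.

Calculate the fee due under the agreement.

$134,355.05

First $93,000 at 41.5% = $38,595.00
Next $107,000 at 38% = $40,660.00
Next $84,500 at 30% = $25,350.00
Next $103,500 at 21% = $21,735.00
Remaining $51,710 at 15.5% = $8,015.05
Fee: $38,595.00 + $40,660.00 + $25,350.00 + $21,735.00 + $8,015.05 = $134,355.05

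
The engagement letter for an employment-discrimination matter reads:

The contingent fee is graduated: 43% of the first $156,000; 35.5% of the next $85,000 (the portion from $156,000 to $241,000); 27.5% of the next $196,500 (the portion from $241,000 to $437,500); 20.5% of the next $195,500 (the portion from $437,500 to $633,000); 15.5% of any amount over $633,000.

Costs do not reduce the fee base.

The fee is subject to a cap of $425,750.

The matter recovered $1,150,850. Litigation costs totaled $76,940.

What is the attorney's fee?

Fee base is the gross recovery, $1,150,850; costs are reimbursed separately.
First $156,000 at 43% = $67,080.00
Next $85,000 at 35.5% = $30,175.00
Next $196,500 at 27.5% = $54,037.50
Next $195,500 at 20.5% = $40,077.50
Remaining $517,850 at 15.5% = $80,266.75
Fee: $67,080.00 + $30,175.00 + $54,037.50 + $40,077.50 + $80,266.75 = $271,636.75
$271,636.75 is under the $425,750 cap.

$271,636.75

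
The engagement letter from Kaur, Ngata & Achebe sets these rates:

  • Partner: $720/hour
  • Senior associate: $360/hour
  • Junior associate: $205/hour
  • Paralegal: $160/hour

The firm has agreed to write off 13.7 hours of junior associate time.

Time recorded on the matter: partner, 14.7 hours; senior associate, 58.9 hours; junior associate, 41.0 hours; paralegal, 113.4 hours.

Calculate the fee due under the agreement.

Partner: 14.7 × $720 = $10,584.00
Senior associate: 58.9 × $360 = $21,204.00
Junior associate: 41.0 × $205 = $8,405.00
Paralegal: 113.4 × $160 = $18,144.00
Subtotal: $58,337.00
Write-off: 13.7 × $205 = $2,808.50
Total: $58,337.00 − $2,808.50 = $55,528.50

$55,528.50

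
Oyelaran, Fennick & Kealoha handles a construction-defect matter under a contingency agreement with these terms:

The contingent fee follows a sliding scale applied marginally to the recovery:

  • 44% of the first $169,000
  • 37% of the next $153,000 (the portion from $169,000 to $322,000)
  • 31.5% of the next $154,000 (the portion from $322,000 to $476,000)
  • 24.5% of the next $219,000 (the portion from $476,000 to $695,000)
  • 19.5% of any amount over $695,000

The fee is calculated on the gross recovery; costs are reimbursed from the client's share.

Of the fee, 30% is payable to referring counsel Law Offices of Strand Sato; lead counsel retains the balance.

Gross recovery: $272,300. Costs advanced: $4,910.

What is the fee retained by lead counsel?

$78,806.70

Fee base is the gross recovery, $272,300; costs are reimbursed separately.
First $169,000 at 44% = $74,360.00
Remaining $103,300 at 37% = $38,221.00
Fee: $74,360.00 + $38,221.00 = $112,581.00
Referral share: 30% of $112,581.00 = $33,774.30; lead counsel retains $112,581.00 − $33,774.30 = $78,806.70.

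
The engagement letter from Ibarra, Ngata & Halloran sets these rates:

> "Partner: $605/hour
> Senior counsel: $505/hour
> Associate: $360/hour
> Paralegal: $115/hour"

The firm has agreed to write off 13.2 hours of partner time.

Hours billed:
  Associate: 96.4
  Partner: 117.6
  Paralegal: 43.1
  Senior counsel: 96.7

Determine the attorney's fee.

Partner: 117.6 × $605 = $71,148.00
Senior counsel: 96.7 × $505 = $48,833.50
Associate: 96.4 × $360 = $34,704.00
Paralegal: 43.1 × $115 = $4,956.50
Subtotal: $159,642.00
Write-off: 13.2 × $605 = $7,986.00
Total: $159,642.00 − $7,986.00 = $151,656.00

$151,656.00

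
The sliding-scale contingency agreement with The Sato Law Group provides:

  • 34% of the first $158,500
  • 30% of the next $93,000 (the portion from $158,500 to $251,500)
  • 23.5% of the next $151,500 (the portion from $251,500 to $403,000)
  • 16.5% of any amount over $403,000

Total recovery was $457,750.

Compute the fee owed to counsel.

$126,426.25

First $158,500 at 34% = $53,890.00
Next $93,000 at 30% = $27,900.00
Next $151,500 at 23.5% = $35,602.50
Remaining $54,750 at 16.5% = $9,033.75
Fee: $53,890.00 + $27,900.00 + $35,602.50 + $9,033.75 = $126,426.25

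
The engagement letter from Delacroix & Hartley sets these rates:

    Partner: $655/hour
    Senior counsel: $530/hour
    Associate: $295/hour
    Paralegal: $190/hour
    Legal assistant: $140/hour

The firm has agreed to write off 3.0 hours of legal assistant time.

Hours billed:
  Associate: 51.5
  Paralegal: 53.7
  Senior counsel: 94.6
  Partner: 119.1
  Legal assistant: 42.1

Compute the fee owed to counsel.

Partner: 119.1 × $655 = $78,010.50
Senior counsel: 94.6 × $530 = $50,138.00
Associate: 51.5 × $295 = $15,192.50
Paralegal: 53.7 × $190 = $10,203.00
Legal assistant: 42.1 × $140 = $5,894.00
Subtotal: $159,438.00
Write-off: 3.0 × $140 = $420.00
Total: $159,438.00 − $420.00 = $159,018.00

$159,018.00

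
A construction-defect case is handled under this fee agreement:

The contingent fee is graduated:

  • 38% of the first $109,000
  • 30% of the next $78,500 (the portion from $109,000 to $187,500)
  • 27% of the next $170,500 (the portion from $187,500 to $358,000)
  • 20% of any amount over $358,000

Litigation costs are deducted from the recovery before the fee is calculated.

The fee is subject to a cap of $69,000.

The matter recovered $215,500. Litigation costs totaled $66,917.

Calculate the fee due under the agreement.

Fee base (net of costs): $215,500 − $66,917 = $148,583
First $109,000 at 38% = $41,420.00
Remaining $39,583 at 30% = $11,874.90
Fee: $41,420.00 + $11,874.90 = $53,294.90
$53,294.90 is under the $69,000 cap.

$53,294.90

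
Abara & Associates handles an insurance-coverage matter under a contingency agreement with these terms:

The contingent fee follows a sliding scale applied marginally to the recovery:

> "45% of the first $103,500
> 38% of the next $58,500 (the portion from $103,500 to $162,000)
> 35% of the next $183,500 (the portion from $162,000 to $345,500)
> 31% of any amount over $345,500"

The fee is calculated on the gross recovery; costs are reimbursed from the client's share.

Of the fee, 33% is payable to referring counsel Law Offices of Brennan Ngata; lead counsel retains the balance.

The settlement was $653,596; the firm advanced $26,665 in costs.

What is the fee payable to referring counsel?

Fee base is the gross recovery, $653,596; costs are reimbursed separately.
First $103,500 at 45% = $46,575.00
Next $58,500 at 38% = $22,230.00
Next $183,500 at 35% = $64,225.00
Remaining $308,096 at 31% = $95,509.76
Fee: $46,575.00 + $22,230.00 + $64,225.00 + $95,509.76 = $228,539.76
Referral share: 33% of $228,539.76 = $75,418.12; lead counsel retains $228,539.76 − $75,418.12 = $153,121.64.

$75,418.12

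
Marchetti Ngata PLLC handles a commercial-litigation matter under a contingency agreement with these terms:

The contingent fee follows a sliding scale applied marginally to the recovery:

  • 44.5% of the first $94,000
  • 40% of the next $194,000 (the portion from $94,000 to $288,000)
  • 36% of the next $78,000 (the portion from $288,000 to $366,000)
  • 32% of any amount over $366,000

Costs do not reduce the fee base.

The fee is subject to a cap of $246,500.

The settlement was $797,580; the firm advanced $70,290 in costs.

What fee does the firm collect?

$246,500.00

Fee base is the gross recovery, $797,580; costs are reimbursed separately.
First $94,000 at 44.5% = $41,830.00
Next $194,000 at 40% = $77,600.00
Next $78,000 at 36% = $28,080.00
Remaining $431,580 at 32% = $138,105.60
Fee: $41,830.00 + $77,600.00 + $28,080.00 + $138,105.60 = $285,615.60
$285,615.60 exceeds the $246,500 cap, so the fee is capped at $246,500.00.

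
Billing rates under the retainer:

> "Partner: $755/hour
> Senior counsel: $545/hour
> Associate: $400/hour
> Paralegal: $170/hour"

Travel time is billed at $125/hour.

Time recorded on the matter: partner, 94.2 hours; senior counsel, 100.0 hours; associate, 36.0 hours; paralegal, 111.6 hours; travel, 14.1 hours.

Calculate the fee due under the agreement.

Partner: 94.2 × $755 = $71,121.00
Senior counsel: 100.0 × $545 = $54,500.00
Associate: 36.0 × $400 = $14,400.00
Paralegal: 111.6 × $170 = $18,972.00
Subtotal: $71,121.00 + $54,500.00 + $14,400.00 + $18,972.00 = $158,993.00
Travel: 14.1 × $125 = $1,762.50
Total: $158,993.00 + $1,762.50 = $160,755.50

$160,755.50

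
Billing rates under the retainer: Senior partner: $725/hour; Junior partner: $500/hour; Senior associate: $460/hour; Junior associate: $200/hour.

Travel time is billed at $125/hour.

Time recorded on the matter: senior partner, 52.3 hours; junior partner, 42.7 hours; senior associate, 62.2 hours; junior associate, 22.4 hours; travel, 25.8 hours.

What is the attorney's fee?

Senior partner: 52.3 × $725 = $37,917.50
Junior partner: 42.7 × $500 = $21,350.00
Senior associate: 62.2 × $460 = $28,612.00
Junior associate: 22.4 × $200 = $4,480.00
Subtotal: $37,917.50 + $21,350.00 + $28,612.00 + $4,480.00 = $92,359.50
Travel: 25.8 × $125 = $3,225.00
Total: $92,359.50 + $3,225.00 = $95,584.50

$95,584.50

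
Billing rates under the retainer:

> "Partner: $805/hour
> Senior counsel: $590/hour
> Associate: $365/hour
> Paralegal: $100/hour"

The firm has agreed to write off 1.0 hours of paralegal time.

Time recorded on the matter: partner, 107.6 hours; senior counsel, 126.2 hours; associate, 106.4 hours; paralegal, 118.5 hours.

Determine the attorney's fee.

Partner: 107.6 × $805 = $86,618.00
Senior counsel: 126.2 × $590 = $74,458.00
Associate: 106.4 × $365 = $38,836.00
Paralegal: 118.5 × $100 = $11,850.00
Subtotal: $211,762.00
Write-off: 1.0 × $100 = $100.00
Total: $211,762.00 − $100.00 = $211,662.00

$211,662.00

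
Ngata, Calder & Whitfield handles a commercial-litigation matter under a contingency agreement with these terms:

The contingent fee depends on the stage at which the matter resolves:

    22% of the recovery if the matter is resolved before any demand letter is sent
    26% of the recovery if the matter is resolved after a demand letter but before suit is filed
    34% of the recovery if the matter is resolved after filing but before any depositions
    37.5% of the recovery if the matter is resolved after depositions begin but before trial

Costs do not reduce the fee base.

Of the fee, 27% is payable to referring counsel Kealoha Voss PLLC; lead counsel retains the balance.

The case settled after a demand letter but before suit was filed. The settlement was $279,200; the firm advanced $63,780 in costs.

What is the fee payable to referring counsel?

Fee base is the gross recovery, $279,200; costs are reimbursed separately.
The matter settled after a demand letter but before suit was filed, so the 26% rate applies.
$279,200 × 26% = $72,592.00
Referral share: 27% of $72,592.00 = $19,599.84; lead counsel retains $72,592.00 − $19,599.84 = $52,992.16.

$19,599.84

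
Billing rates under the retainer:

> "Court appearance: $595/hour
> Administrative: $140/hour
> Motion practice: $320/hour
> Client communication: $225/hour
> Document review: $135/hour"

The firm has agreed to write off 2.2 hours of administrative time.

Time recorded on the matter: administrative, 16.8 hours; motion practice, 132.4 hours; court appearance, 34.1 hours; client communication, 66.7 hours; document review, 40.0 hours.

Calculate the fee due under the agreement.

$85,109.00

Court appearance: 34.1 × $595 = $20,289.50
Administrative: 16.8 × $140 = $2,352.00
Motion practice: 132.4 × $320 = $42,368.00
Client communication: 66.7 × $225 = $15,007.50
Document review: 40.0 × $135 = $5,400.00
Subtotal: $85,417.00
Write-off: 2.2 × $140 = $308.00
Total: $85,417.00 − $308.00 = $85,109.00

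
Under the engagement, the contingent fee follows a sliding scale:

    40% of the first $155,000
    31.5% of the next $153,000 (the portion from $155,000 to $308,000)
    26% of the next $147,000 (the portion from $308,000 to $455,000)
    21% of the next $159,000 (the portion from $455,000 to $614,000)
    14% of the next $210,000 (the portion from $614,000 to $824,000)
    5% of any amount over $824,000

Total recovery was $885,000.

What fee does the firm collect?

$214,255.00

First $155,000 at 40% = $62,000.00
Next $153,000 at 31.5% = $48,195.00
Next $147,000 at 26% = $38,220.00
Next $159,000 at 21% = $33,390.00
Next $210,000 at 14% = $29,400.00
Remaining $61,000 at 5% = $3,050.00
Fee: $62,000.00 + $48,195.00 + $38,220.00 + $33,390.00 + $29,400.00 + $3,050.00 = $214,255.00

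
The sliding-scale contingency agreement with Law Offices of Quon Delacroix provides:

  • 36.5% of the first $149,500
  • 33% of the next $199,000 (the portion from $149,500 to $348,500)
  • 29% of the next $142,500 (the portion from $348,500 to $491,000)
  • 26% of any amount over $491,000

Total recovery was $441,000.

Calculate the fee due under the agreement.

$147,062.50

First $149,500 at 36.5% = $54,567.50
Next $199,000 at 33% = $65,670.00
Remaining $92,500 at 29% = $26,825.00
Fee: $54,567.50 + $65,670.00 + $26,825.00 = $147,062.50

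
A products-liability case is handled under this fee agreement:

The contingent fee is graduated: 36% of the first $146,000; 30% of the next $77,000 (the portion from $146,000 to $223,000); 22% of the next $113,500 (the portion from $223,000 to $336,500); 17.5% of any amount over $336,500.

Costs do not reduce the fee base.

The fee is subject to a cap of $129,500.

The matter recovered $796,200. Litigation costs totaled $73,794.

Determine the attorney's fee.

Fee base is the gross recovery, $796,200; costs are reimbursed separately.
First $146,000 at 36% = $52,560.00
Next $77,000 at 30% = $23,100.00
Next $113,500 at 22% = $24,970.00
Remaining $459,700 at 17.5% = $80,447.50
Fee: $52,560.00 + $23,100.00 + $24,970.00 + $80,447.50 = $181,077.50
$181,077.50 exceeds the $129,500 cap, so the fee is capped at $129,500.00.

$129,500.00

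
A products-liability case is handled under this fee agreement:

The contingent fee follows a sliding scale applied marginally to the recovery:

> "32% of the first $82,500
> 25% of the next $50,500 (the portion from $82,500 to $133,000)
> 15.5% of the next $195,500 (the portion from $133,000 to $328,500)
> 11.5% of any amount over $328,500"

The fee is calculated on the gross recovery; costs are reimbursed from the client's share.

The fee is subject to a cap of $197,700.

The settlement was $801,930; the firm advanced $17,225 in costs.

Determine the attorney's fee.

Fee base is the gross recovery, $801,930; costs are reimbursed separately.
First $82,500 at 32% = $26,400.00
Next $50,500 at 25% = $12,625.00
Next $195,500 at 15.5% = $30,302.50
Remaining $473,430 at 11.5% = $54,444.45
Fee: $26,400.00 + $12,625.00 + $30,302.50 + $54,444.45 = $123,771.95
$123,771.95 is under the $197,700 cap.

$123,771.95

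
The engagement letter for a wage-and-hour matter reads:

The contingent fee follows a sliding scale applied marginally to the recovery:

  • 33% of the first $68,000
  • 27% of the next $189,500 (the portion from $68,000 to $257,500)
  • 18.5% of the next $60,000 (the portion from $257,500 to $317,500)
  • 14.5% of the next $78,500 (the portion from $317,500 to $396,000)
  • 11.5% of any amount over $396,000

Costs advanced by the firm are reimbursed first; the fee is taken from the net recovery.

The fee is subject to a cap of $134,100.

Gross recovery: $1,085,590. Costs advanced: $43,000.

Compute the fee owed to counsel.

Fee base (net of costs): $1,085,590 − $43,000 = $1,042,590
First $68,000 at 33% = $22,440.00
Next $189,500 at 27% = $51,165.00
Next $60,000 at 18.5% = $11,100.00
Next $78,500 at 14.5% = $11,382.50
Remaining $646,590 at 11.5% = $74,357.85
Fee: $22,440.00 + $51,165.00 + $11,100.00 + $11,382.50 + $74,357.85 = $170,445.35
$170,445.35 exceeds the $134,100 cap, so the fee is capped at $134,100.00.

$134,100.00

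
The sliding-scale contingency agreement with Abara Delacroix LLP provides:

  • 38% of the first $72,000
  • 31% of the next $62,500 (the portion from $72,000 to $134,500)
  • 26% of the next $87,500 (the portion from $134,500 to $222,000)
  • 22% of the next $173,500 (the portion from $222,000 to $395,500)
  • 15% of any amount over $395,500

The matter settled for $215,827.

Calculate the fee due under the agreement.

$67,880.02

First $72,000 at 38% = $27,360.00
Next $62,500 at 31% = $19,375.00
Remaining $81,327 at 26% = $21,145.02
Fee: $27,360.00 + $19,375.00 + $21,145.02 = $67,880.02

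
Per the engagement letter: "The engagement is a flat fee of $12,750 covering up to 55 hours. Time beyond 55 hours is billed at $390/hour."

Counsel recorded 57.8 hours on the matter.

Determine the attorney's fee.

$13,842.00

Flat fee: $12,750.00
Excess hours: 57.8 − 55 = 2.8
Overrun: 2.8 × $390 = $1,092.00
Total: $12,750.00 + $1,092.00 = $13,842.00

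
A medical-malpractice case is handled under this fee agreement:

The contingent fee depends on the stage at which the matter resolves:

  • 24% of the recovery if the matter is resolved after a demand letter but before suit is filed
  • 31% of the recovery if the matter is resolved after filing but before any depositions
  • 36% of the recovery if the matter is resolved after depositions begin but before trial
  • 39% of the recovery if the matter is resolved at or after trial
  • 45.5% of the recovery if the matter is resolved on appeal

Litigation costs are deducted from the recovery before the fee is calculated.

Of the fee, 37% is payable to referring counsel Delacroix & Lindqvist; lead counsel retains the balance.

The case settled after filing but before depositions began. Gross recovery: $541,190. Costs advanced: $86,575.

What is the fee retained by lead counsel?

$88,786.31

Fee base (net of costs): $541,190 − $86,575 = $454,615
The matter settled after filing but before depositions began, so the 31% rate applies.
$454,615 × 31% = $140,930.65
Referral share: 37% of $140,930.65 = $52,144.34; lead counsel retains $140,930.65 − $52,144.34 = $88,786.31.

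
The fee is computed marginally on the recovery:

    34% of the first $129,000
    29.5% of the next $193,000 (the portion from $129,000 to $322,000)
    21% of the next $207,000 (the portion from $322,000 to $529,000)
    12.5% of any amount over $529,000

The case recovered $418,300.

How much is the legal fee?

First $129,000 at 34% = $43,860.00
Next $193,000 at 29.5% = $56,935.00
Remaining $96,300 at 21% = $20,223.00
Fee: $43,860.00 + $56,935.00 + $20,223.00 = $121,018.00

$121,018.00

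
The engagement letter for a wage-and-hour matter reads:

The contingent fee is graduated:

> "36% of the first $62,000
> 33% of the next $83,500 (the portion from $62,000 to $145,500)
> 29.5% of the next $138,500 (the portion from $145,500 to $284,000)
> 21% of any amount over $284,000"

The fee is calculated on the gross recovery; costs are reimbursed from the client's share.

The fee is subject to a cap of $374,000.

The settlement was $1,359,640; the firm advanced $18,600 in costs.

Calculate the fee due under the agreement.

$316,616.90

Fee base is the gross recovery, $1,359,640; costs are reimbursed separately.
First $62,000 at 36% = $22,320.00
Next $83,500 at 33% = $27,555.00
Next $138,500 at 29.5% = $40,857.50
Remaining $1,075,640 at 21% = $225,884.40
Fee: $22,320.00 + $27,555.00 + $40,857.50 + $225,884.40 = $316,616.90
$316,616.90 is under the $374,000 cap.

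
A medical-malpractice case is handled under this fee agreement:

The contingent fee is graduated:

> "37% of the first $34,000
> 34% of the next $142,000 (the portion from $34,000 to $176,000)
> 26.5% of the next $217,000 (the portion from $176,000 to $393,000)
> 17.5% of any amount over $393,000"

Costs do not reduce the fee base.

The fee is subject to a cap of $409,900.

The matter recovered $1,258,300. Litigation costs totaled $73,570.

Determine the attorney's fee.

Fee base is the gross recovery, $1,258,300; costs are reimbursed separately.
First $34,000 at 37% = $12,580.00
Next $142,000 at 34% = $48,280.00
Next $217,000 at 26.5% = $57,505.00
Remaining $865,300 at 17.5% = $151,427.50
Fee: $12,580.00 + $48,280.00 + $57,505.00 + $151,427.50 = $269,792.50
$269,792.50 is under the $409,900 cap.

$269,792.50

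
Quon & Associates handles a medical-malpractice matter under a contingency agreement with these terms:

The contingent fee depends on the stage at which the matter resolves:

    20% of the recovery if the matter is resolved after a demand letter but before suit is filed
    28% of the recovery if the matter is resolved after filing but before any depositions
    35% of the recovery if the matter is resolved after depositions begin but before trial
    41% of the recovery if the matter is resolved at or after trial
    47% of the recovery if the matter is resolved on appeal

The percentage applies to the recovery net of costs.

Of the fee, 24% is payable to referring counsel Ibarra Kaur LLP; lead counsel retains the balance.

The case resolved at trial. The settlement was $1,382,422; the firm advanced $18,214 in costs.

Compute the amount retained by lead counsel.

$425,087.21

Fee base (net of costs): $1,382,422 − $18,214 = $1,364,208
The matter resolved at trial, so the 41% rate applies.
$1,364,208 × 41% = $559,325.28
Referral share: 24% of $559,325.28 = $134,238.07; lead counsel retains $559,325.28 − $134,238.07 = $425,087.21.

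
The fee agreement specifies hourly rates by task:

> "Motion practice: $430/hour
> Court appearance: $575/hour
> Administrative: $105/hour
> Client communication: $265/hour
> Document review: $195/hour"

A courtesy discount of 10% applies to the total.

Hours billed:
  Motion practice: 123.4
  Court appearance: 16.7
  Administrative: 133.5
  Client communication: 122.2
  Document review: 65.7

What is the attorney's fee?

$109,688.85

Motion practice: 123.4 × $430 = $53,062.00
Court appearance: 16.7 × $575 = $9,602.50
Administrative: 133.5 × $105 = $14,017.50
Client communication: 122.2 × $265 = $32,383.00
Document review: 65.7 × $195 = $12,811.50
Subtotal: $121,876.50
Less 10% discount: −$12,187.65
Total: $121,876.50 − $12,187.65 = $109,688.85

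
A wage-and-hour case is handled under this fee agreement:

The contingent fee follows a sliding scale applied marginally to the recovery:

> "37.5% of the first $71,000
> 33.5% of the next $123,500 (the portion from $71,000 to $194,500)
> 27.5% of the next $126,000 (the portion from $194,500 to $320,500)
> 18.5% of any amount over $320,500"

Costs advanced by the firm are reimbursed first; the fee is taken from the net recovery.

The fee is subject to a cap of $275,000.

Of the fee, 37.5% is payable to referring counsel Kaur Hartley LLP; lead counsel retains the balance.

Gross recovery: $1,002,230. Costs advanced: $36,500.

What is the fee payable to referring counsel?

Fee base (net of costs): $1,002,230 − $36,500 = $965,730
First $71,000 at 37.5% = $26,625.00
Next $123,500 at 33.5% = $41,372.50
Next $126,000 at 27.5% = $34,650.00
Remaining $645,230 at 18.5% = $119,367.55
Fee: $26,625.00 + $41,372.50 + $34,650.00 + $119,367.55 = $222,015.05
$222,015.05 is under the $275,000 cap.
Referral share: 37.5% of $222,015.05 = $83,255.64; lead counsel retains $222,015.05 − $83,255.64 = $138,759.41.

$83,255.64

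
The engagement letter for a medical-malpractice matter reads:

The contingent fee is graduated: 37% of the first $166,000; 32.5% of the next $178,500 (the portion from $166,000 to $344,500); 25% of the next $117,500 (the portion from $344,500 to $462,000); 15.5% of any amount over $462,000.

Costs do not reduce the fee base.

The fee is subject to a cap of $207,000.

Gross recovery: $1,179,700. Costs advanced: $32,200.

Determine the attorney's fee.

$207,000.00

Fee base is the gross recovery, $1,179,700; costs are reimbursed separately.
First $166,000 at 37% = $61,420.00
Next $178,500 at 32.5% = $58,012.50
Next $117,500 at 25% = $29,375.00
Remaining $717,700 at 15.5% = $111,243.50
Fee: $61,420.00 + $58,012.50 + $29,375.00 + $111,243.50 = $260,051.00
$260,051.00 exceeds the $207,000 cap, so the fee is capped at $207,000.00.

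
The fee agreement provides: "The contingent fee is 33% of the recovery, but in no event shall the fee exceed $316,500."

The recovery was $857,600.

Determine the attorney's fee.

33% of $857,600 = $283,008.00
That is under the $316,500 cap.

$283,008.00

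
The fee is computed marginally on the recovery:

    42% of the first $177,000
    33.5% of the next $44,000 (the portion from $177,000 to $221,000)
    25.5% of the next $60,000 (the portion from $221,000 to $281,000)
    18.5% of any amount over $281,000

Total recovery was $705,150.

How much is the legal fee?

First $177,000 at 42% = $74,340.00
Next $44,000 at 33.5% = $14,740.00
Next $60,000 at 25.5% = $15,300.00
Remaining $424,150 at 18.5% = $78,467.75
Fee: $74,340.00 + $14,740.00 + $15,300.00 + $78,467.75 = $182,847.75

$182,847.75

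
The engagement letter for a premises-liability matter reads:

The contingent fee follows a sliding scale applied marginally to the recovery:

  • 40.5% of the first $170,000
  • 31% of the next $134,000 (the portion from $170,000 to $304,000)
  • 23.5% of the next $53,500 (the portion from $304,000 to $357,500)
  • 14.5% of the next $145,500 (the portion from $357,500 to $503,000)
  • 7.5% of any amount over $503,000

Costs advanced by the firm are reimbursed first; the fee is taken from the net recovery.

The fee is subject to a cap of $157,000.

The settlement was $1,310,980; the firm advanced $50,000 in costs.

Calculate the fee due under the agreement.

Fee base (net of costs): $1,310,980 − $50,000 = $1,260,980
First $170,000 at 40.5% = $68,850.00
Next $134,000 at 31% = $41,540.00
Next $53,500 at 23.5% = $12,572.50
Next $145,500 at 14.5% = $21,097.50
Remaining $757,980 at 7.5% = $56,848.50
Fee: $68,850.00 + $41,540.00 + $12,572.50 + $21,097.50 + $56,848.50 = $200,908.50
$200,908.50 exceeds the $157,000 cap, so the fee is capped at $157,000.00.

$157,000.00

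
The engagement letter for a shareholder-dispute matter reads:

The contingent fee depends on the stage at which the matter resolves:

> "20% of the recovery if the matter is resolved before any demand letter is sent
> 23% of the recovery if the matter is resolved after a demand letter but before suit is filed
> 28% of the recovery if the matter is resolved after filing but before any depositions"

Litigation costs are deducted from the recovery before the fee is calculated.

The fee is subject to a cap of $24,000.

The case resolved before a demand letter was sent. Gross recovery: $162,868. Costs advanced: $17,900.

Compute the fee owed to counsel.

Fee base (net of costs): $162,868 − $17,900 = $144,968
The matter resolved before a demand letter was sent, so the 20% rate applies.
$144,968 × 20% = $28,993.60
$28,993.60 exceeds the $24,000 cap, so the fee is capped at $24,000.00.

$24,000.00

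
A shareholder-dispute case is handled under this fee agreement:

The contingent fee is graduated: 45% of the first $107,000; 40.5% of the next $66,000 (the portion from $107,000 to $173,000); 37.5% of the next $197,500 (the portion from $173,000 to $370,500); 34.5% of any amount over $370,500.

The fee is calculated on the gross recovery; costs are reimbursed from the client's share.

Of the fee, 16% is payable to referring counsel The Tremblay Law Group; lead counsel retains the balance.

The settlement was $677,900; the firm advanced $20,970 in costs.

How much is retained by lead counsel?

Fee base is the gross recovery, $677,900; costs are reimbursed separately.
First $107,000 at 45% = $48,150.00
Next $66,000 at 40.5% = $26,730.00
Next $197,500 at 37.5% = $74,062.50
Remaining $307,400 at 34.5% = $106,053.00
Fee: $48,150.00 + $26,730.00 + $74,062.50 + $106,053.00 = $254,995.50
Referral share: 16% of $254,995.50 = $40,799.28; lead counsel retains $254,995.50 − $40,799.28 = $214,196.22.

$214,196.22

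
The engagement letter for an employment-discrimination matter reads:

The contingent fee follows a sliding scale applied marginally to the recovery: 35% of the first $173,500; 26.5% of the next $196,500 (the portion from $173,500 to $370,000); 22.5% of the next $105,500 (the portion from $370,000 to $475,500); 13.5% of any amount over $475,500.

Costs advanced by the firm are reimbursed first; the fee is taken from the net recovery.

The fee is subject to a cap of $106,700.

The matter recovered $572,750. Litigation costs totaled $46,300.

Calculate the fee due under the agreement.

Fee base (net of costs): $572,750 − $46,300 = $526,450
First $173,500 at 35% = $60,725.00
Next $196,500 at 26.5% = $52,072.50
Next $105,500 at 22.5% = $23,737.50
Remaining $50,950 at 13.5% = $6,878.25
Fee: $60,725.00 + $52,072.50 + $23,737.50 + $6,878.25 = $143,413.25
$143,413.25 exceeds the $106,700 cap, so the fee is capped at $106,700.00.

$106,700.00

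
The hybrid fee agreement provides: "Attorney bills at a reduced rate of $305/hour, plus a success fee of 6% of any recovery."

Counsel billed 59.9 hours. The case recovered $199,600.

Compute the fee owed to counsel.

Hourly: 59.9 × $305 = $18,269.50
Success fee: 6% of $199,600 = $11,976.00
Total: $18,269.50 + $11,976.00 = $30,245.50

$30,245.50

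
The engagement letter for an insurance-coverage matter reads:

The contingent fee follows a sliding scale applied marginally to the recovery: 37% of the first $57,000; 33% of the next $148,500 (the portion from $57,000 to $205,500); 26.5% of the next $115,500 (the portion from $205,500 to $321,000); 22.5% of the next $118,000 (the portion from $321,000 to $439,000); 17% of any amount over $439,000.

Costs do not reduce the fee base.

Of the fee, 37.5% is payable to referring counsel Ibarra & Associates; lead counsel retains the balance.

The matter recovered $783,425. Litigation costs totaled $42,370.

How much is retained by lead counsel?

$116,127.97

Fee base is the gross recovery, $783,425; costs are reimbursed separately.
First $57,000 at 37% = $21,090.00
Next $148,500 at 33% = $49,005.00
Next $115,500 at 26.5% = $30,607.50
Next $118,000 at 22.5% = $26,550.00
Remaining $344,425 at 17% = $58,552.25
Fee: $21,090.00 + $49,005.00 + $30,607.50 + $26,550.00 + $58,552.25 = $185,804.75
Referral share: 37.5% of $185,804.75 = $69,676.78; lead counsel retains $185,804.75 − $69,676.78 = $116,127.97.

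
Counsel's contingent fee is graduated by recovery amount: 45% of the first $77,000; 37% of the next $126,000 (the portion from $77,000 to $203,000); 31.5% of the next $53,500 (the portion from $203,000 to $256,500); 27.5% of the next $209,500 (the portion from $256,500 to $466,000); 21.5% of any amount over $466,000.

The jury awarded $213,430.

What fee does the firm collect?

$84,555.45

First $77,000 at 45% = $34,650.00
Next $126,000 at 37% = $46,620.00
Remaining $10,430 at 31.5% = $3,285.45
Fee: $34,650.00 + $46,620.00 + $3,285.45 = $84,555.45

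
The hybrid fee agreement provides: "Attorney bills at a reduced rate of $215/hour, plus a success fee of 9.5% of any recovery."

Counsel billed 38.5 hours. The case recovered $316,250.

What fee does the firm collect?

Hourly: 38.5 × $215 = $8,277.50
Success fee: 9.5% of $316,250 = $30,043.75
Total: $8,277.50 + $30,043.75 = $38,321.25

$38,321.25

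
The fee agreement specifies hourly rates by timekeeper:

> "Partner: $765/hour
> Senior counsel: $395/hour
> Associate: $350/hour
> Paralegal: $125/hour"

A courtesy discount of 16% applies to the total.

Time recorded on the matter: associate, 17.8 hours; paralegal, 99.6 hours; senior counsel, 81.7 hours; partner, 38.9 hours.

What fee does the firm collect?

$67,796.40

Partner: 38.9 × $765 = $29,758.50
Senior counsel: 81.7 × $395 = $32,271.50
Associate: 17.8 × $350 = $6,230.00
Paralegal: 99.6 × $125 = $12,450.00
Subtotal: $80,710.00
Less 16% discount: −$12,913.60
Total: $80,710.00 − $12,913.60 = $67,796.40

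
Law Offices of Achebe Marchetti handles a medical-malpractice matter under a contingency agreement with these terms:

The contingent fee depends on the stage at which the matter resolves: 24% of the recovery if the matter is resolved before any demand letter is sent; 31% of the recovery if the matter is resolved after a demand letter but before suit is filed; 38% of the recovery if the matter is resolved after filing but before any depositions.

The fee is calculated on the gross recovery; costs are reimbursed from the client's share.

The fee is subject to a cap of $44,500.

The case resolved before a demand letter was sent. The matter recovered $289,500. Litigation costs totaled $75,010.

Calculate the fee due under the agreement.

$44,500.00

Fee base is the gross recovery, $289,500; costs are reimbursed separately.
The matter resolved before a demand letter was sent, so the 24% rate applies.
$289,500 × 24% = $69,480.00
$69,480.00 exceeds the $44,500 cap, so the fee is capped at $44,500.00.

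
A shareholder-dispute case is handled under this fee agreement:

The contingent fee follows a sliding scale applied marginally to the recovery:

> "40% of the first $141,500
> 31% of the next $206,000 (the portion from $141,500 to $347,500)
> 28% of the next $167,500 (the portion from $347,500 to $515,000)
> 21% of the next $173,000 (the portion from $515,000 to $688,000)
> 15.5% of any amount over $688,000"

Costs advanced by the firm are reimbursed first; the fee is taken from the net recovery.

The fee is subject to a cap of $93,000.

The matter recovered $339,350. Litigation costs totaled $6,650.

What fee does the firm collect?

$93,000.00

Fee base (net of costs): $339,350 − $6,650 = $332,700
First $141,500 at 40% = $56,600.00
Remaining $191,200 at 31% = $59,272.00
Fee: $56,600.00 + $59,272.00 = $115,872.00
$115,872.00 exceeds the $93,000 cap, so the fee is capped at $93,000.00.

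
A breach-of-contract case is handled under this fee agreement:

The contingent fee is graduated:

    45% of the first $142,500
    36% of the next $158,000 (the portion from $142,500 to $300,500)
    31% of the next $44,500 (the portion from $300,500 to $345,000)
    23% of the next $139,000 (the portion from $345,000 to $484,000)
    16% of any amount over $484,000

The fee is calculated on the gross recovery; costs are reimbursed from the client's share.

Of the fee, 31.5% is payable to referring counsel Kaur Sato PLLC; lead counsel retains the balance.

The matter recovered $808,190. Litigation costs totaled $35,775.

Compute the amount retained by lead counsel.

$149,768.67

Fee base is the gross recovery, $808,190; costs are reimbursed separately.
First $142,500 at 45% = $64,125.00
Next $158,000 at 36% = $56,880.00
Next $44,500 at 31% = $13,795.00
Next $139,000 at 23% = $31,970.00
Remaining $324,190 at 16% = $51,870.40
Fee: $64,125.00 + $56,880.00 + $13,795.00 + $31,970.00 + $51,870.40 = $218,640.40
Referral share: 31.5% of $218,640.40 = $68,871.73; lead counsel retains $218,640.40 − $68,871.73 = $149,768.67.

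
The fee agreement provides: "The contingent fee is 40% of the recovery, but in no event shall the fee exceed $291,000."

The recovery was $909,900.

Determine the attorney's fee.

$291,000.00

40% of $909,900 = $363,960.00
That exceeds the $291,000 cap, so the fee is capped at $291,000.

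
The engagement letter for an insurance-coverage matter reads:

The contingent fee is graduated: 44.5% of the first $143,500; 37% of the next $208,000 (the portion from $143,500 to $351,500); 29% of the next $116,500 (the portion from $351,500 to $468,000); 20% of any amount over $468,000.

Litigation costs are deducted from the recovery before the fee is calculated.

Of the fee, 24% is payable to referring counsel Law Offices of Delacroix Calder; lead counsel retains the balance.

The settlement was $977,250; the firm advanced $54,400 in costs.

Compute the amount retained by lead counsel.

Fee base (net of costs): $977,250 − $54,400 = $922,850
First $143,500 at 44.5% = $63,857.50
Next $208,000 at 37% = $76,960.00
Next $116,500 at 29% = $33,785.00
Remaining $454,850 at 20% = $90,970.00
Fee: $63,857.50 + $76,960.00 + $33,785.00 + $90,970.00 = $265,572.50
Referral share: 24% of $265,572.50 = $63,737.40; lead counsel retains $265,572.50 − $63,737.40 = $201,835.10.

$201,835.10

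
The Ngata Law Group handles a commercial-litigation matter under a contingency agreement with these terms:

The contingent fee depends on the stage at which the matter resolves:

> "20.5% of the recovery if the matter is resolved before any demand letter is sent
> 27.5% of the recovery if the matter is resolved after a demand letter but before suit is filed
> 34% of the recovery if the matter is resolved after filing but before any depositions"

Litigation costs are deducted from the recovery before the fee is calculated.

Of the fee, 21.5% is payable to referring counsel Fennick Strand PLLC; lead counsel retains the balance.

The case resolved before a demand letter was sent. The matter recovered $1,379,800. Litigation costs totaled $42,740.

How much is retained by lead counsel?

$215,166.38

Fee base (net of costs): $1,379,800 − $42,740 = $1,337,060
The matter resolved before a demand letter was sent, so the 20.5% rate applies.
$1,337,060 × 20.5% = $274,097.30
Referral share: 21.5% of $274,097.30 = $58,930.92; lead counsel retains $274,097.30 − $58,930.92 = $215,166.38.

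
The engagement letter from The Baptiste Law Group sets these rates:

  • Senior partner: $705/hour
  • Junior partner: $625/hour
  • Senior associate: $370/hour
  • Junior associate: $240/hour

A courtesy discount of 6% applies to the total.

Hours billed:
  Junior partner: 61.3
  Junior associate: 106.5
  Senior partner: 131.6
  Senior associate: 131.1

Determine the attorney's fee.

$192,848.05

Senior partner: 131.6 × $705 = $92,778.00
Junior partner: 61.3 × $625 = $38,312.50
Senior associate: 131.1 × $370 = $48,507.00
Junior associate: 106.5 × $240 = $25,560.00
Subtotal: $205,157.50
Less 6% discount: −$12,309.45
Total: $205,157.50 − $12,309.45 = $192,848.05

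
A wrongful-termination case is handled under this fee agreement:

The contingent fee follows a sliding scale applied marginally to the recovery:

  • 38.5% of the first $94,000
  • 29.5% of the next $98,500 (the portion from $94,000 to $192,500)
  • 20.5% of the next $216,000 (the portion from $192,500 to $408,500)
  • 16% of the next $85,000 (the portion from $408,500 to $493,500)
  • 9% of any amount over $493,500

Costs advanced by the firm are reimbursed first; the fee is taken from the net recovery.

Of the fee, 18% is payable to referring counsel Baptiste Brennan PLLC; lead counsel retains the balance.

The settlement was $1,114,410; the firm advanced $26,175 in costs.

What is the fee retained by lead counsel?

Fee base (net of costs): $1,114,410 − $26,175 = $1,088,235
First $94,000 at 38.5% = $36,190.00
Next $98,500 at 29.5% = $29,057.50
Next $216,000 at 20.5% = $44,280.00
Next $85,000 at 16% = $13,600.00
Remaining $594,735 at 9% = $53,526.15
Fee: $36,190.00 + $29,057.50 + $44,280.00 + $13,600.00 + $53,526.15 = $176,653.65
Referral share: 18% of $176,653.65 = $31,797.66; lead counsel retains $176,653.65 − $31,797.66 = $144,855.99.

$144,855.99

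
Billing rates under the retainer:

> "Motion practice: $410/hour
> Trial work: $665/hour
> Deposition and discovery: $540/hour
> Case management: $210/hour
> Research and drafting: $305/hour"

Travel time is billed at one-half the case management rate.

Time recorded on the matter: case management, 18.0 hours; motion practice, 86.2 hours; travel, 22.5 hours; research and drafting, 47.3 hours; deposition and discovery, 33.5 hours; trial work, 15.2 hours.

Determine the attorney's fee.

$84,109.00

Motion practice: 86.2 × $410 = $35,342.00
Trial work: 15.2 × $665 = $10,108.00
Deposition and discovery: 33.5 × $540 = $18,090.00
Case management: 18.0 × $210 = $3,780.00
Research and drafting: 47.3 × $305 = $14,426.50
Subtotal: $35,342.00 + $10,108.00 + $18,090.00 + $3,780.00 + $14,426.50 = $81,746.50
Travel: 22.5 × ($210 ÷ 2) = 22.5 × $105.00 = $2,362.50
Total: $81,746.50 + $2,362.50 = $84,109.00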